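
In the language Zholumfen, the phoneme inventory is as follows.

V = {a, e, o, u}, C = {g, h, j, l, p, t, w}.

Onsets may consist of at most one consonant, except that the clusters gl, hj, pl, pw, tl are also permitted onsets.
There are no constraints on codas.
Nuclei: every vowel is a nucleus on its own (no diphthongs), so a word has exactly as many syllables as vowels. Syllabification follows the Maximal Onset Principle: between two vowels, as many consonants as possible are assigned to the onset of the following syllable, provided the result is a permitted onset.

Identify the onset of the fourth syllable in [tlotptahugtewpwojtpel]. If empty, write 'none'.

The vowels are o, a, u, e, o, e — 6 nuclei, so 6 syllables.
Between /o/ (V1) and /a/ (V2): /tpt/ splits as /tp/ + /t/ (/t/ is the longest suffix that is a licit onset).
Between /a/ (V2) and /u/ (V3): /h/ is a single consonant, so it becomes the next onset.
Between /u/ (V3) and /e/ (V4): /gt/; trying suffixes from longest down, /t/ is the first permitted one, so coda /g/ | onset /t/.
Between /e/ (V4) and /o/ (V5): /wpw/ splits as /w/ + /pw/ (/pw/ is the longest suffix that is a licit onset).
Between /o/ (V5) and /e/ (V6): /jtp/ splits as /jt/ + /p/ (/p/ is the longest suffix that is a licit onset).
Result: tlotp.ta.hug.tew.pwojt.pel.
Syllable 4 is /tew/: onset /t/, nucleus /e/, coda /w/.

t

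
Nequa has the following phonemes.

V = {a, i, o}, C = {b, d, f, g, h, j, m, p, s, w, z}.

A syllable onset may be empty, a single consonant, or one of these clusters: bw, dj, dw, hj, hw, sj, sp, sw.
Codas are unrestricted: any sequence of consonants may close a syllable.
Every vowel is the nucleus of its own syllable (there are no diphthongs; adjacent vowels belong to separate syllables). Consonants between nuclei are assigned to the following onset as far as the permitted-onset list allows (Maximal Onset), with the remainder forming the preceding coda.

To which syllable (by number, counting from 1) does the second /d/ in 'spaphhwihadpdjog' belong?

4

The vowels are a, i, a, o — 4 nuclei, so 4 syllables.
σ1/σ2 boundary: /phhw/; trying suffixes from longest down, /hw/ is the first permitted one, so coda /ph/ | onset /hw/.
σ2/σ3 boundary: /h/ → onset of the next syllable (single consonants are always licit onsets).
σ3/σ4 boundary: /dpdj/; trying suffixes from longest down, /dj/ is the first permitted one, so coda /dp/ | onset /dj/.
Syllabification: spaph.hwi.hadp.djog.
The second /d/ is in the onset of syllable 4 (/djog/).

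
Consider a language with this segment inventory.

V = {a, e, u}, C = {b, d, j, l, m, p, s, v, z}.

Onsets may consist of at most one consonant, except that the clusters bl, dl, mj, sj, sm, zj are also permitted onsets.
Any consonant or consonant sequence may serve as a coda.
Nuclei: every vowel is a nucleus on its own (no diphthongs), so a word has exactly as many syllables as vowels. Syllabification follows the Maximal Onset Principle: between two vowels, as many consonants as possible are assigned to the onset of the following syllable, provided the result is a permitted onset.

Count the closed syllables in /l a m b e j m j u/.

2

Nuclei (vowels): a, e, u → 3 syllables.
Between /a/ (V1) and /e/ (V2): /mb/; trying suffixes from longest down, /b/ is the first permitted one, so coda /m/ | onset /b/.
Between /e/ (V2) and /u/ (V3): cluster /jmj/ — the longest permitted-onset suffix is /mj/; onset = /mj/, preceding coda = /j/.
Putting it together: lam.bej.mju.
Classifying each syllable: /lam/ (closed), /bej/ (closed), /mju/ (open).
Closed syllables: 2.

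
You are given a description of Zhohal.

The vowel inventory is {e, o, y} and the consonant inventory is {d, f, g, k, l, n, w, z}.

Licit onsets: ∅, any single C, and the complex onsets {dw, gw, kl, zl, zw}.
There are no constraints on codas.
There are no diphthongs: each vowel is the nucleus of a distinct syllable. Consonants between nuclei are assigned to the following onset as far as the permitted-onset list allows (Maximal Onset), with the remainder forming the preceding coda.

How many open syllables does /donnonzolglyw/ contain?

0

Vowels present: o, o, o, y; each is a nucleus, giving 4 syllables.
/o…o/ gap (V1→V2): cluster /nn/ — the longest permitted-onset suffix is /n/; onset = /n/, preceding coda = /n/.
/o…o/ gap (V2→V3): /nz/ splits as /n/ + /z/ (/z/ is the longest suffix that is a licit onset).
/o…y/ gap (V3→V4): /lgl/ splits as /lg/ + /l/ (/l/ is the longest suffix that is a licit onset).
Syllabification: don.non.zolg.lyw.
Classifying each syllable: /don/ (closed), /non/ (closed), /zolg/ (closed), /lyw/ (closed).
Open syllables: 0.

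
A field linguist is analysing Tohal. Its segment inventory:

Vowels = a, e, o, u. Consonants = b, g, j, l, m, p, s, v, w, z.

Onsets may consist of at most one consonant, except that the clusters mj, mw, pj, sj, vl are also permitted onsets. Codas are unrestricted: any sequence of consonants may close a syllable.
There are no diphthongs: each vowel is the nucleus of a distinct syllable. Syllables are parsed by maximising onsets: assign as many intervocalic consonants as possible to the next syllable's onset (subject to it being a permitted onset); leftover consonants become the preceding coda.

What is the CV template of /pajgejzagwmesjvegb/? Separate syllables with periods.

The vowels are a, e, a, e, e — 5 nuclei, so 5 syllables.
σ1/σ2 boundary: /jg/ — longest licit onset from the right is /g/, leaving /j/ as coda.
σ2/σ3 boundary: /jz/ — longest licit onset from the right is /z/, leaving /j/ as coda.
σ3/σ4 boundary: /gwm/ splits as /gw/ + /m/ (/m/ is the longest suffix that is a licit onset).
σ4/σ5 boundary: /sjv/ splits as /sj/ + /v/ (/v/ is the longest suffix that is a licit onset).
Syllabification: paj.gej.zagw.mesj.vegb.
Mapping each syllable to C/V: /paj/ → CVC, /gej/ → CVC, /zagw/ → CVCC, /mesj/ → CVCC, /vegb/ → CVCC.

CVC.CVC.CVCC.CVCC.CVCC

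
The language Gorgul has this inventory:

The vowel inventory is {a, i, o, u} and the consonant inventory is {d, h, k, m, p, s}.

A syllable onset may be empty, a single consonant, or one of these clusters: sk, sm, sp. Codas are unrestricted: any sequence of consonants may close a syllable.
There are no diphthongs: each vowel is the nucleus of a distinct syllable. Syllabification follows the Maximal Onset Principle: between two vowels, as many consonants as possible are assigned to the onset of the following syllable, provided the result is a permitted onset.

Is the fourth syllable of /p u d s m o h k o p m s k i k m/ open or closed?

Nuclei (vowels): u, o, o, i → 4 syllables.
σ1/σ2 boundary: /dsm/; trying suffixes from longest down, /sm/ is the first permitted one, so coda /d/ | onset /sm/.
σ2/σ3 boundary: cluster /hk/ — the longest permitted-onset suffix is /k/; onset = /k/, preceding coda = /h/.
σ3/σ4 boundary: cluster /pmsk/ — the longest permitted-onset suffix is /sk/; onset = /sk/, preceding coda = /pm/.
So the parse is pud.smoh.kopm.skikm.
Syllable 4 is /skikm/ with coda /km/, so it is closed.

closed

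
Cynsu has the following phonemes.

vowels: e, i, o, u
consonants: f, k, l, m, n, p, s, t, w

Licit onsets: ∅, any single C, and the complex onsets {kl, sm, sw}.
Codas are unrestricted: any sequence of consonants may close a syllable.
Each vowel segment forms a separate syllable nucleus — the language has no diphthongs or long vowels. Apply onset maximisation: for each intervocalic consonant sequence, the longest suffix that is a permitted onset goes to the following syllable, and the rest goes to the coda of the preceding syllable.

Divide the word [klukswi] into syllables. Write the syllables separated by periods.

Vowels present: u, i; each is a nucleus, giving 2 syllables.
Between /u/ (V1) and /i/ (V2): /ksw/; trying suffixes from longest down, /sw/ is the first permitted one, so coda /k/ | onset /sw/.

kluk.swi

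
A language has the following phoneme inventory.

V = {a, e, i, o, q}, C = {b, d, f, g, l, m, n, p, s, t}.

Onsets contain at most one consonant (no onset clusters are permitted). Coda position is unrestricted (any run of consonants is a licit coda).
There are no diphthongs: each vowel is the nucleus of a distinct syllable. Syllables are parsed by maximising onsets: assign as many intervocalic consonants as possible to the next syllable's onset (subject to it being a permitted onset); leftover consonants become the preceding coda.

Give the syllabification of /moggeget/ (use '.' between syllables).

Nuclei (vowels): o, e, e → 3 syllables.
Between /o/ (V1) and /e/ (V2): /gg/ splits as /g/ + /g/ (/g/ is the longest suffix that is a licit onset).
Between /e/ (V2) and /e/ (V3): just /g/ — single C goes to the following onset.

mog.ge.get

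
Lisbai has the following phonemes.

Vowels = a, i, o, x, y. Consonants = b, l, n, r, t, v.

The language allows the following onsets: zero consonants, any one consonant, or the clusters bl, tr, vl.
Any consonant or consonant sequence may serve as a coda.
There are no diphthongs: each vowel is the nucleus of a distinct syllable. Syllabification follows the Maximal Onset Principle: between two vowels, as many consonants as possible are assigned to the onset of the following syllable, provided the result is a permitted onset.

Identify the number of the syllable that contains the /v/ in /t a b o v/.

2

The vowels are a, o — 2 nuclei, so 2 syllables.
/a…o/ gap (V1→V2): /b/ → onset of the next syllable (single consonants are always licit onsets).
So the parse is ta.bov.
The /v/ is in the coda of syllable 2 (/bov/).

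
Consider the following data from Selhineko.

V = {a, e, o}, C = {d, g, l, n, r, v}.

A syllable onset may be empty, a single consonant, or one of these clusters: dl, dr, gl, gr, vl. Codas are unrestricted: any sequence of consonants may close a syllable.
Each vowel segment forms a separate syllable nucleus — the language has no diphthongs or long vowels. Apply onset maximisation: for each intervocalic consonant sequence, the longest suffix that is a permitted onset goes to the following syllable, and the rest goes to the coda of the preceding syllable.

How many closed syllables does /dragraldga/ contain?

1

The vowels are a, a, a — 3 nuclei, so 3 syllables.
Between /a/ (V1) and /a/ (V2): /gr/ is a licit onset in full, so it all attaches to the next syllable.
Between /a/ (V2) and /a/ (V3): /ldg/ splits as /ld/ + /g/ (/g/ is the longest suffix that is a licit onset).
Putting it together: dra.grald.ga.
Classifying each syllable: /dra/ (open), /grald/ (closed), /ga/ (open).
Closed syllables: 1.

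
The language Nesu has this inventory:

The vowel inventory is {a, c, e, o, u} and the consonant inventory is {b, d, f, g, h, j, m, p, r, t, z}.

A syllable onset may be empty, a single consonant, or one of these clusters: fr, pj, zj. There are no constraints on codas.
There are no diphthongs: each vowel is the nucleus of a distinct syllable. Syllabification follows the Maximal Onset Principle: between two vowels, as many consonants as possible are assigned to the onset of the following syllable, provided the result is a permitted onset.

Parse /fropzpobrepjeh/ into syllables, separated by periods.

fropz.pob.re.pjeh

Nuclei (vowels): o, o, e, e → 4 syllables.
σ1/σ2 boundary: /pzp/ splits as /pz/ + /p/ (/p/ is the longest suffix that is a licit onset).
σ2/σ3 boundary: /br/; trying suffixes from longest down, /r/ is the first permitted one, so coda /b/ | onset /r/.
σ3/σ4 boundary: cluster /pj/ — /pj/ is itself a permitted onset, so the whole cluster goes right; preceding coda = ∅.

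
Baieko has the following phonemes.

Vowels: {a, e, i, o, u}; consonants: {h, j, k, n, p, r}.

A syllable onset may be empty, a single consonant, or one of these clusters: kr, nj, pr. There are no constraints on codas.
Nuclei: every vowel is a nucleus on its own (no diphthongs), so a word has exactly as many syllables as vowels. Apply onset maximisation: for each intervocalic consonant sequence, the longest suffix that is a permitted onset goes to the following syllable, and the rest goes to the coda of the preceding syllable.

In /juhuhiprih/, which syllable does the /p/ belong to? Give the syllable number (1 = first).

4

The vowels are u, u, i, i — 4 nuclei, so 4 syllables.
Between /u/ (V1) and /u/ (V2): /h/ is a single consonant, so it becomes the next onset.
Between /u/ (V2) and /i/ (V3): /h/ is a single consonant, so it becomes the next onset.
Between /i/ (V3) and /i/ (V4): /pr/ is a licit onset in full, so it all attaches to the next syllable.
Putting it together: ju.hu.hi.prih.
The /p/ is in the onset of syllable 4 (/prih/).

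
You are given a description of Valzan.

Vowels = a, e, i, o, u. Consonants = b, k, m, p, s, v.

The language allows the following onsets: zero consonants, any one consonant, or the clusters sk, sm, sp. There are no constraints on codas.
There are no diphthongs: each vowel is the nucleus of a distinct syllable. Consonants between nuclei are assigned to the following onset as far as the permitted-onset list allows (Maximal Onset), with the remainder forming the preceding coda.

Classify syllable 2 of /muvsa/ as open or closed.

The vowels are u, a — 2 nuclei, so 2 syllables.
σ1/σ2 boundary: /vs/ splits as /v/ + /s/ (/s/ is the longest suffix that is a licit onset).
Putting it together: muv.sa.
Syllable 2 is /sa/; it ends in its nucleus with no coda, so it is open.

open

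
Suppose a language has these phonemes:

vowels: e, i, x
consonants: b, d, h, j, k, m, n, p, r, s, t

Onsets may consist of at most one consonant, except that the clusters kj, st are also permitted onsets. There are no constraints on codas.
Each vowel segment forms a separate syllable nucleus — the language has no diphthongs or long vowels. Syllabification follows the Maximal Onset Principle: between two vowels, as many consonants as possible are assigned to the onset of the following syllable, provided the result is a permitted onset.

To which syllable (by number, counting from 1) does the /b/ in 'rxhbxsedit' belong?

2

Vowels present: x, x, e, i; each is a nucleus, giving 4 syllables.
V1 /x/ – V2 /x/: /hb/ splits as /h/ + /b/ (/b/ is the longest suffix that is a licit onset).
V2 /x/ – V3 /e/: just /s/ — single C goes to the following onset.
V3 /e/ – V4 /i/: /d/ is a single consonant, so it becomes the next onset.
Syllabification: rxh.bx.se.dit.
The /b/ is in the onset of syllable 2 (/bx/).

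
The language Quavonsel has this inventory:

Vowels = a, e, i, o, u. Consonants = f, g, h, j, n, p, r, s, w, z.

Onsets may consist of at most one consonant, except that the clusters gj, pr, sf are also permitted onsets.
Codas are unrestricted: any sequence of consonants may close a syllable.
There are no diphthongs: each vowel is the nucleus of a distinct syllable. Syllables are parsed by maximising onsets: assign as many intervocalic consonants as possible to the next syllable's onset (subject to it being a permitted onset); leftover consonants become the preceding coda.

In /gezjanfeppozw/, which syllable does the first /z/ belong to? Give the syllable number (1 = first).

1

Nuclei (vowels): e, a, e, o → 4 syllables.
V1 /e/ – V2 /a/: /zj/ — longest licit onset from the right is /j/, leaving /z/ as coda.
V2 /a/ – V3 /e/: /nf/; trying suffixes from longest down, /f/ is the first permitted one, so coda /n/ | onset /f/.
V3 /e/ – V4 /o/: /pp/ splits as /p/ + /p/ (/p/ is the longest suffix that is a licit onset).
Putting it together: gez.jan.fep.pozw.
The first /z/ is in the coda of syllable 1 (/gez/).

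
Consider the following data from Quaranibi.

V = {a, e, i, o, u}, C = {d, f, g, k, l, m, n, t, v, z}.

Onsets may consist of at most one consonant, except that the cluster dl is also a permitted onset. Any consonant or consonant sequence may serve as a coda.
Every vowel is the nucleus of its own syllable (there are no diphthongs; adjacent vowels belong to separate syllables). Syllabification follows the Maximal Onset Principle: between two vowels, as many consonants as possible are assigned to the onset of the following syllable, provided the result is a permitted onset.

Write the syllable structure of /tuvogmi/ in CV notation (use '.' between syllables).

CV.CVC.CV

The vowels are u, o, i — 3 nuclei, so 3 syllables.
/u…o/ gap (V1→V2): /v/ → onset of the next syllable (single consonants are always licit onsets).
/o…i/ gap (V2→V3): /gm/ — longest licit onset from the right is /m/, leaving /g/ as coda.
Putting it together: tu.vog.mi.
Mapping each syllable to C/V: /tu/ → CV, /vog/ → CVC, /mi/ → CV.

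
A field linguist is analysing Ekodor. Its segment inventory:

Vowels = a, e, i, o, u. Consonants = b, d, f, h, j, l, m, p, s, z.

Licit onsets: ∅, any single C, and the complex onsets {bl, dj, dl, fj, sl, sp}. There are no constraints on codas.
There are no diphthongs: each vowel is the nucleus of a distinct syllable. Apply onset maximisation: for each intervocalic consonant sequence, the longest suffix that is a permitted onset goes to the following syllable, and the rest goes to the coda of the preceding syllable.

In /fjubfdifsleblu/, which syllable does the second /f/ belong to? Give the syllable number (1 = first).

1

Vowels present: u, i, e, u; each is a nucleus, giving 4 syllables.
/u…i/ gap (V1→V2): /bfd/ — longest licit onset from the right is /d/, leaving /bf/ as coda.
/i…e/ gap (V2→V3): /fsl/; trying suffixes from longest down, /sl/ is the first permitted one, so coda /f/ | onset /sl/.
/e…u/ gap (V3→V4): /bl/ — entire cluster is a permitted onset → onset /bl/, coda ∅.
Syllabification: fjubf.dif.sle.blu.
The second /f/ is in the coda of syllable 1 (/fjubf/).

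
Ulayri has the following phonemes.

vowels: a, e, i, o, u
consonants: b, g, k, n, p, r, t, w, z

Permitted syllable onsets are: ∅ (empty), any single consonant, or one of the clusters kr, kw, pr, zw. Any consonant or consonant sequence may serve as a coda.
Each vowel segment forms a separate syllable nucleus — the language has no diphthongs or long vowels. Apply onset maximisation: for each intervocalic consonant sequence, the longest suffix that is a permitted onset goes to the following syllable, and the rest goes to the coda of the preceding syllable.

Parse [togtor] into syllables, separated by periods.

Nuclei (vowels): o, o → 2 syllables.
σ1/σ2 boundary: /gt/ splits as /g/ + /t/ (/t/ is the longest suffix that is a licit onset).

tog.tor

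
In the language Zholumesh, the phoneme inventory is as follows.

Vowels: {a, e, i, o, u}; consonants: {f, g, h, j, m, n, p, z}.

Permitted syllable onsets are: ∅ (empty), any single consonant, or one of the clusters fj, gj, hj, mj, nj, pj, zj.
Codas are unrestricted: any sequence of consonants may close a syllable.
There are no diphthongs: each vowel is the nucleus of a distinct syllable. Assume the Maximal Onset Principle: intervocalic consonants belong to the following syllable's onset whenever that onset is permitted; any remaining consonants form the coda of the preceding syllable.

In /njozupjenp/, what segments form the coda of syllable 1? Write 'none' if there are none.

Vowels present: o, u, e; each is a nucleus, giving 3 syllables.
V1 /o/ – V2 /u/: just /z/ — single C goes to the following onset.
V2 /u/ – V3 /e/: /pj/ — entire cluster is a permitted onset → onset /pj/, coda ∅.
Result: njo.zu.pjenp.
Syllable 1 is /njo/: onset /nj/, nucleus /o/, coda ∅.

none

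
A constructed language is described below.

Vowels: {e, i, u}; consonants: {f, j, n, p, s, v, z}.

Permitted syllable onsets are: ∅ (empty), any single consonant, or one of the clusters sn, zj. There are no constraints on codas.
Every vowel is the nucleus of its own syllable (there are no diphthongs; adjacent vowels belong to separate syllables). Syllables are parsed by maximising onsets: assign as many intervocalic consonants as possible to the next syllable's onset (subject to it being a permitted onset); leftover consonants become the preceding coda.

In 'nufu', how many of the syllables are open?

2

Nuclei (vowels): u, u → 2 syllables.
σ1/σ2 boundary: /f/ is a single consonant, so it becomes the next onset.
Putting it together: nu.fu.
Classifying each syllable: /nu/ (open), /fu/ (open).
Open syllables: 2.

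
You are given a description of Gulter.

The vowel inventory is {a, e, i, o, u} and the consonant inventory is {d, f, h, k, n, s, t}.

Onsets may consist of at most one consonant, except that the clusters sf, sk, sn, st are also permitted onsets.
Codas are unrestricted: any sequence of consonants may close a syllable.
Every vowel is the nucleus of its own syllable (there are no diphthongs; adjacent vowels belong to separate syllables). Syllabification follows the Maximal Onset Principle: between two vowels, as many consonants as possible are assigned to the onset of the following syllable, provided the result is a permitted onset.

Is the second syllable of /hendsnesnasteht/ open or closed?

open

Vowels present: e, e, a, e; each is a nucleus, giving 4 syllables.
V1 /e/ – V2 /e/: /ndsn/; trying suffixes from longest down, /sn/ is the first permitted one, so coda /nd/ | onset /sn/.
V2 /e/ – V3 /a/: cluster /sn/ — /sn/ is itself a permitted onset, so the whole cluster goes right; preceding coda = ∅.
V3 /a/ – V4 /e/: cluster /st/ — /st/ is itself a permitted onset, so the whole cluster goes right; preceding coda = ∅.
Result: hend.sne.sna.steht.
Syllable 2 is /sne/; it ends in its nucleus with no coda, so it is open.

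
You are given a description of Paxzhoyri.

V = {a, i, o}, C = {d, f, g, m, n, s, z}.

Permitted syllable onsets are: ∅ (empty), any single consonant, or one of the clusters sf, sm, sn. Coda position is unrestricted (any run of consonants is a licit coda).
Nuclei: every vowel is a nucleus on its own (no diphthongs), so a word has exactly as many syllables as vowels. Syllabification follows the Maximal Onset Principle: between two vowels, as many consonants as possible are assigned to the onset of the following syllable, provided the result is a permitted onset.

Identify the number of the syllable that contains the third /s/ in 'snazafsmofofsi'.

5

The vowels are a, a, o, o, i — 5 nuclei, so 5 syllables.
σ1/σ2 boundary: /z/ → onset of the next syllable (single consonants are always licit onsets).
σ2/σ3 boundary: cluster /fsm/ — the longest permitted-onset suffix is /sm/; onset = /sm/, preceding coda = /f/.
σ3/σ4 boundary: just /f/ — single C goes to the following onset.
σ4/σ5 boundary: /fs/ — longest licit onset from the right is /s/, leaving /f/ as coda.
Result: sna.zaf.smo.fof.si.
The third /s/ is in the onset of syllable 5 (/si/).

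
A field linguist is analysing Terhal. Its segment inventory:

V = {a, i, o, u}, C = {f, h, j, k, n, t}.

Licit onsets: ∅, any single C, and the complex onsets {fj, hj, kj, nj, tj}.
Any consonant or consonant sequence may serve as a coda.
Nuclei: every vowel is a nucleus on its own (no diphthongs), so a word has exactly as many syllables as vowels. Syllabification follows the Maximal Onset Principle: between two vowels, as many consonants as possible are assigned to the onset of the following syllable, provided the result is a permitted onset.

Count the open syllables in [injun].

1

Vowels present: i, u; each is a nucleus, giving 2 syllables.
V1 /i/ – V2 /u/: cluster /nj/ — /nj/ is itself a permitted onset, so the whole cluster goes right; preceding coda = ∅.
Result: i.njun.
Classifying each syllable: /i/ (open), /njun/ (closed).
Open syllables: 1.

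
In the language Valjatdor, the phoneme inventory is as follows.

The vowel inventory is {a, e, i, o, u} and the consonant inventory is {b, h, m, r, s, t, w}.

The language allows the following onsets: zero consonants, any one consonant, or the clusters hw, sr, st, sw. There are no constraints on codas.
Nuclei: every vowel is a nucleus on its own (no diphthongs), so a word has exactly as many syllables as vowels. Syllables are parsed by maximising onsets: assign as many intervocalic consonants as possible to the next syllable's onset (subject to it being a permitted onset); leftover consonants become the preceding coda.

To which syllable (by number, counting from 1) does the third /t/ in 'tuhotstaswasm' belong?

3

The vowels are u, o, a, a — 4 nuclei, so 4 syllables.
σ1/σ2 boundary: /h/ is a single consonant, so it becomes the next onset.
σ2/σ3 boundary: /tst/ splits as /t/ + /st/ (/st/ is the longest suffix that is a licit onset).
σ3/σ4 boundary: /sw/ — entire cluster is a permitted onset → onset /sw/, coda ∅.
So the parse is tu.hot.sta.swasm.
The third /t/ is in the onset of syllable 3 (/sta/).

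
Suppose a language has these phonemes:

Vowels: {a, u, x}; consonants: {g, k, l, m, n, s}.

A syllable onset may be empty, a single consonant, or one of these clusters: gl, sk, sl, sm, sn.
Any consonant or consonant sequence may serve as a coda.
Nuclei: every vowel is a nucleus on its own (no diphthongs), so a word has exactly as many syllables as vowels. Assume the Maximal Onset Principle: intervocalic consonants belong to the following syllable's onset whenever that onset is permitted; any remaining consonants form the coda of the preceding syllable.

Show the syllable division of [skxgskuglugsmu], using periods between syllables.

skxg.sku.glug.smu

Vowels present: x, u, u, u; each is a nucleus, giving 4 syllables.
/x…u/ gap (V1→V2): cluster /gsk/ — the longest permitted-onset suffix is /sk/; onset = /sk/, preceding coda = /g/.
/u…u/ gap (V2→V3): cluster /gl/ — /gl/ is itself a permitted onset, so the whole cluster goes right; preceding coda = ∅.
/u…u/ gap (V3→V4): /gsm/ — longest licit onset from the right is /sm/, leaving /g/ as coda.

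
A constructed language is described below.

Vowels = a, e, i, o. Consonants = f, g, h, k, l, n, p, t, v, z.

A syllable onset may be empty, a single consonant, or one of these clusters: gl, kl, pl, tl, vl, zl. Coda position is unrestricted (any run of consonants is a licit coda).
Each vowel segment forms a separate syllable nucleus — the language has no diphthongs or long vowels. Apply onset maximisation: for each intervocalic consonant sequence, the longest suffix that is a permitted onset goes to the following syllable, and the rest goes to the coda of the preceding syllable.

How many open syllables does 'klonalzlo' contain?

2

Nuclei (vowels): o, a, o → 3 syllables.
V1 /o/ – V2 /a/: /n/ → onset of the next syllable (single consonants are always licit onsets).
V2 /a/ – V3 /o/: /lzl/ — longest licit onset from the right is /zl/, leaving /l/ as coda.
Syllabification: klo.nal.zlo.
Classifying each syllable: /klo/ (open), /nal/ (closed), /zlo/ (open).
Open syllables: 2.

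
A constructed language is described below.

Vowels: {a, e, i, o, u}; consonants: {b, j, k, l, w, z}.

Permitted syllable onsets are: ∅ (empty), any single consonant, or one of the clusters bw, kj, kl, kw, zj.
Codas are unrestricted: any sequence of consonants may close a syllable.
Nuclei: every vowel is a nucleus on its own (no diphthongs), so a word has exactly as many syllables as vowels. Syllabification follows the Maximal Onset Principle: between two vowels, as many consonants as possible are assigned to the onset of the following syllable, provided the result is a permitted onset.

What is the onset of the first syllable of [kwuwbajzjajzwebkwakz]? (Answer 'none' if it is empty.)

kw

The vowels are u, a, a, e, a — 5 nuclei, so 5 syllables.
V1 /u/ – V2 /a/: /wb/; trying suffixes from longest down, /b/ is the first permitted one, so coda /w/ | onset /b/.
V2 /a/ – V3 /a/: /jzj/; trying suffixes from longest down, /zj/ is the first permitted one, so coda /j/ | onset /zj/.
V3 /a/ – V4 /e/: /jzw/; trying suffixes from longest down, /w/ is the first permitted one, so coda /jz/ | onset /w/.
V4 /e/ – V5 /a/: /bkw/; trying suffixes from longest down, /kw/ is the first permitted one, so coda /b/ | onset /kw/.
Putting it together: kwuw.baj.zjajz.web.kwakz.
Syllable 1 is /kwuw/: onset /kw/, nucleus /u/, coda /w/.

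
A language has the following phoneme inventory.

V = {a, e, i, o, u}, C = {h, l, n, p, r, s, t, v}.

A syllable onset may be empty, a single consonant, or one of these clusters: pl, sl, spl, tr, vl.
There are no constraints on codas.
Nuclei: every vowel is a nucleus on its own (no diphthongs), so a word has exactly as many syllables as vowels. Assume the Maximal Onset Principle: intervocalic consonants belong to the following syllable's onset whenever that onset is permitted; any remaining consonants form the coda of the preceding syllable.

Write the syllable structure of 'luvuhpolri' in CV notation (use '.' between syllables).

CV.CVC.CVC.CV

The vowels are u, u, o, i — 4 nuclei, so 4 syllables.
/u…u/ gap (V1→V2): just /v/ — single C goes to the following onset.
/u…o/ gap (V2→V3): cluster /hp/ — the longest permitted-onset suffix is /p/; onset = /p/, preceding coda = /h/.
/o…i/ gap (V3→V4): /lr/ — longest licit onset from the right is /r/, leaving /l/ as coda.
Putting it together: lu.vuh.pol.ri.
Mapping each syllable to C/V: /lu/ → CV, /vuh/ → CVC, /pol/ → CVC, /ri/ → CV.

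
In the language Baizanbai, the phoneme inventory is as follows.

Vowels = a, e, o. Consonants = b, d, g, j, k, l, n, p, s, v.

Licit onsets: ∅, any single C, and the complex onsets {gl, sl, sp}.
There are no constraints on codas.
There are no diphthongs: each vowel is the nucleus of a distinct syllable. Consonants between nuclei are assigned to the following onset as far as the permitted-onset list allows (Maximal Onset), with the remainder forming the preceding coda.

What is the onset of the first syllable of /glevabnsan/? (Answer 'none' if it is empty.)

gl

Nuclei (vowels): e, a, a → 3 syllables.
V1 /e/ – V2 /a/: just /v/ — single C goes to the following onset.
V2 /a/ – V3 /a/: /bns/ — longest licit onset from the right is /s/, leaving /bn/ as coda.
Result: gle.vabn.san.
Syllable 1 is /gle/: onset /gl/, nucleus /e/, coda ∅.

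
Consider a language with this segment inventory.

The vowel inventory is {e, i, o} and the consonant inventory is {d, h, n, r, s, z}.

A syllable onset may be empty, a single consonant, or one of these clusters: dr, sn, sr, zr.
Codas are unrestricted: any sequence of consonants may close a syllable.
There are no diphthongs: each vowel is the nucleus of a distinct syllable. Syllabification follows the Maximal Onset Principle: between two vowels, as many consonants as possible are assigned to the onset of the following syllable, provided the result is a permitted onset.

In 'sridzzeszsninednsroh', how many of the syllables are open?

1

Vowels present: i, e, i, e, o; each is a nucleus, giving 5 syllables.
/i…e/ gap (V1→V2): /dzz/; trying suffixes from longest down, /z/ is the first permitted one, so coda /dz/ | onset /z/.
/e…i/ gap (V2→V3): /szsn/; trying suffixes from longest down, /sn/ is the first permitted one, so coda /sz/ | onset /sn/.
/i…e/ gap (V3→V4): just /n/ — single C goes to the following onset.
/e…o/ gap (V4→V5): cluster /dnsr/ — the longest permitted-onset suffix is /sr/; onset = /sr/, preceding coda = /dn/.
Putting it together: sridz.zesz.sni.nedn.sroh.
Classifying each syllable: /sridz/ (closed), /zesz/ (closed), /sni/ (open), /nedn/ (closed), /sroh/ (closed).
Open syllables: 1.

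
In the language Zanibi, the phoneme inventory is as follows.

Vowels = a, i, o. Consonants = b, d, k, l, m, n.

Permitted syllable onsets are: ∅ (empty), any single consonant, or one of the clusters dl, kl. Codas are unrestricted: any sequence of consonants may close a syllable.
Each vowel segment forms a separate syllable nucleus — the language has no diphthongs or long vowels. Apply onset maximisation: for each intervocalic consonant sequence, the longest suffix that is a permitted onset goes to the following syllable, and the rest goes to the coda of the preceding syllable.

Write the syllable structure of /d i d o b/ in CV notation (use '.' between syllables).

CV.CVC

Nuclei (vowels): i, o → 2 syllables.
σ1/σ2 boundary: /d/ → onset of the next syllable (single consonants are always licit onsets).
Putting it together: di.dob.
Mapping each syllable to C/V: /di/ → CV, /dob/ → CVC.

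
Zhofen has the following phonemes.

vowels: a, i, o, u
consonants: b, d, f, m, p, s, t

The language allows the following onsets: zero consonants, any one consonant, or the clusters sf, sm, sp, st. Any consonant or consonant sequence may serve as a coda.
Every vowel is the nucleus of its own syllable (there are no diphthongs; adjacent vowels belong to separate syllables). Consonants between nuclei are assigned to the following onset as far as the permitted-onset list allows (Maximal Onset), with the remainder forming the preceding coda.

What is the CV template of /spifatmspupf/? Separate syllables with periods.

Nuclei (vowels): i, a, u → 3 syllables.
Between /i/ (V1) and /a/ (V2): /f/ is a single consonant, so it becomes the next onset.
Between /a/ (V2) and /u/ (V3): /tmsp/; trying suffixes from longest down, /sp/ is the first permitted one, so coda /tm/ | onset /sp/.
So the parse is spi.fatm.spupf.
Mapping each syllable to C/V: /spi/ → CCV, /fatm/ → CVCC, /spupf/ → CCVCC.

CCV.CVCC.CCVCC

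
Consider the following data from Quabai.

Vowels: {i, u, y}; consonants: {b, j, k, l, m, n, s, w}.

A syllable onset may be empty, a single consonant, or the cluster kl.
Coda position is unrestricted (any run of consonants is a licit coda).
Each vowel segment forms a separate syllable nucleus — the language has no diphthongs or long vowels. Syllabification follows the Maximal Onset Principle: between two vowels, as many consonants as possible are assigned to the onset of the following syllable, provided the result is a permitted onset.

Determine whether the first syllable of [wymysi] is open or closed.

Nuclei (vowels): y, y, i → 3 syllables.
V1 /y/ – V2 /y/: just /m/ — single C goes to the following onset.
V2 /y/ – V3 /i/: just /s/ — single C goes to the following onset.
Syllabification: wy.my.si.
Syllable 1 is /wy/; it ends in its nucleus with no coda, so it is open.

open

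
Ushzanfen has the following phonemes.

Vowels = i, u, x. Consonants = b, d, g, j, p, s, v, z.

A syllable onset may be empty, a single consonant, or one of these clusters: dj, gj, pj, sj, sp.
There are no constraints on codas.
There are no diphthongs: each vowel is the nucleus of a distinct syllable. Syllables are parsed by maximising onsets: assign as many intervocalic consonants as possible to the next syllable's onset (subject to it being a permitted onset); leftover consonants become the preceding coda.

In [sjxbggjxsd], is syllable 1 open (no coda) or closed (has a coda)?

closed

Nuclei (vowels): x, x → 2 syllables.
σ1/σ2 boundary: /bggj/ splits as /bg/ + /gj/ (/gj/ is the longest suffix that is a licit onset).
So the parse is sjxbg.gjxsd.
Syllable 1 is /sjxbg/ with coda /bg/, so it is closed.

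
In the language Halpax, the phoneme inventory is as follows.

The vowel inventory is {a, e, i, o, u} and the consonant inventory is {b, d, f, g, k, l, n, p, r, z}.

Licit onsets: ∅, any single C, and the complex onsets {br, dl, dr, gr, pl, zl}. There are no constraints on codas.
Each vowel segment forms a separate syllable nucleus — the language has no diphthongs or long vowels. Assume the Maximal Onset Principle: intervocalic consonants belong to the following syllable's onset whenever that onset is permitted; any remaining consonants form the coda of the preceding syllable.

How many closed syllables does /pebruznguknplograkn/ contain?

The vowels are e, u, u, o, a — 5 nuclei, so 5 syllables.
/e…u/ gap (V1→V2): /br/ — entire cluster is a permitted onset → onset /br/, coda ∅.
/u…u/ gap (V2→V3): /zng/ — longest licit onset from the right is /g/, leaving /zn/ as coda.
/u…o/ gap (V3→V4): /knpl/ — longest licit onset from the right is /pl/, leaving /kn/ as coda.
/o…a/ gap (V4→V5): /gr/ is a licit onset in full, so it all attaches to the next syllable.
Result: pe.bruzn.gukn.plo.grakn.
Classifying each syllable: /pe/ (open), /bruzn/ (closed), /gukn/ (closed), /plo/ (open), /grakn/ (closed).
Closed syllables: 3.

3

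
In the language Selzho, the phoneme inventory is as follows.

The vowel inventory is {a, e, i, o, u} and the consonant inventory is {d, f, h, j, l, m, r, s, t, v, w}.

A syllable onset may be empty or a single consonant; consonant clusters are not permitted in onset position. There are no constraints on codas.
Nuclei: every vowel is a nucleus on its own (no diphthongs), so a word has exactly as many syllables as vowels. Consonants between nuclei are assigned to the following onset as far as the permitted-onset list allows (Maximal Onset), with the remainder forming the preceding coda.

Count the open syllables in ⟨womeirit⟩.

Nuclei (vowels): o, e, i, i → 4 syllables.
Between /o/ (V1) and /e/ (V2): just /m/ — single C goes to the following onset.
Between /e/ (V2) and /i/ (V3): hiatus — the boundary sits between the two vowels.
Between /i/ (V3) and /i/ (V4): /r/ is a single consonant, so it becomes the next onset.
Putting it together: wo.me.i.rit.
Classifying each syllable: /wo/ (open), /me/ (open), /i/ (open), /rit/ (closed).
Open syllables: 3.

3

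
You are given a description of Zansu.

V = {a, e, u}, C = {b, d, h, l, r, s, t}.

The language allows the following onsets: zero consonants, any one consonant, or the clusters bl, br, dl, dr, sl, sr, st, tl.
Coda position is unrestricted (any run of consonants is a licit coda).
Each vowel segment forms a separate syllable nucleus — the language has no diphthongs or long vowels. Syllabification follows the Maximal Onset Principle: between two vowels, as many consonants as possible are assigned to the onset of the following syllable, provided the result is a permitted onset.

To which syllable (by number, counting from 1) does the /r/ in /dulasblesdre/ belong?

4

Vowels present: u, a, e, e; each is a nucleus, giving 4 syllables.
Between /u/ (V1) and /a/ (V2): /l/ → onset of the next syllable (single consonants are always licit onsets).
Between /a/ (V2) and /e/ (V3): /sbl/ splits as /s/ + /bl/ (/bl/ is the longest suffix that is a licit onset).
Between /e/ (V3) and /e/ (V4): /sdr/ — longest licit onset from the right is /dr/, leaving /s/ as coda.
Putting it together: du.las.bles.dre.
The /r/ is in the onset of syllable 4 (/dre/).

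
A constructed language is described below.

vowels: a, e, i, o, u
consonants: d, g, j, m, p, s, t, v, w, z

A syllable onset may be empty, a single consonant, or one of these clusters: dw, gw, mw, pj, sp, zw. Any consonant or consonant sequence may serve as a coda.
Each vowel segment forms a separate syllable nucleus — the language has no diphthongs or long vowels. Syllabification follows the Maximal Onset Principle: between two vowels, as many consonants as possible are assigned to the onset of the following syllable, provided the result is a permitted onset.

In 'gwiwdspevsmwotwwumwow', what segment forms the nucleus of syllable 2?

e

Nuclei (vowels): i, e, o, u, o → 5 syllables.
The second nucleus (vowel 2 from the left) is /e/.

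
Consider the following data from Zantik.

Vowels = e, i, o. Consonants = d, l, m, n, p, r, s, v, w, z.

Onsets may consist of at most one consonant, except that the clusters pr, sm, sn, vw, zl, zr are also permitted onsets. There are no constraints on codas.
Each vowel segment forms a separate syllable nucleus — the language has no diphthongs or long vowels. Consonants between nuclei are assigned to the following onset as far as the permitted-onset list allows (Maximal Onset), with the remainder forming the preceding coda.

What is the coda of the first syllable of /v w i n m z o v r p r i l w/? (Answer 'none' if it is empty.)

Vowels present: i, o, i; each is a nucleus, giving 3 syllables.
σ1/σ2 boundary: /nmz/ — longest licit onset from the right is /z/, leaving /nm/ as coda.
σ2/σ3 boundary: cluster /vrpr/ — the longest permitted-onset suffix is /pr/; onset = /pr/, preceding coda = /vr/.
Result: vwinm.zovr.prilw.
Syllable 1 is /vwinm/: onset /vw/, nucleus /i/, coda /nm/.

nm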